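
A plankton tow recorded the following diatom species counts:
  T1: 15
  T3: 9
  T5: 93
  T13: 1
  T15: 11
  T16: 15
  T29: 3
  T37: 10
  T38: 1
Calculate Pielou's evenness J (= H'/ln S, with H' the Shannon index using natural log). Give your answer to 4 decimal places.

Total N = 15+9+93+1+11+15+3+10+1 = 158, so the proportions are 0.094937, 0.056962, 0.588608, 0.006329, 0.06962, 0.094937, 0.018987, 0.063291, 0.006329 (working shown to 6 dp, full precision carried).
H' = −Σ pᵢ ln pᵢ = −((-0.223533) + (-0.163217) + (-0.311959) + (-0.032042) + (-0.185517) + (-0.223533) + (-0.075265) + (-0.174684) + (-0.032042)) = 1.421792.
With S = 9 species, ln S = 2.197225, so J = 1.421792/2.197225 = 0.647086, i.e. 0.6471 to 4 decimal places.

0.6471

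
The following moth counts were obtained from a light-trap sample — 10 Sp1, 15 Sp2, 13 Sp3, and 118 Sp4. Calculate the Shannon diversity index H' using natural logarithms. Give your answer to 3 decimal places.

0.820

Total N = 10+15+13+118 = 156, so the proportions are 0.0641, 0.09615, 0.08333, 0.75641 (working shown to 5 dp, full precision carried).
Each pᵢ ln pᵢ term: 0.0641×(-2.74727)=-0.17611, 0.09615×(-2.34181)=-0.22517, 0.08333×(-2.48491)=-0.20708, 0.75641×(-0.27917)=-0.21117.
Sum = -0.81952, so H' = 0.820.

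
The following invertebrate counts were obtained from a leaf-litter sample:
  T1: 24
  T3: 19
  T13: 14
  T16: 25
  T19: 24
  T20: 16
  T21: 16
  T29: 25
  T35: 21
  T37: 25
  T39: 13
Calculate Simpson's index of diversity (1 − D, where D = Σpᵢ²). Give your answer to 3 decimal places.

0.905

Total N = 24+19+14+25+24+16+16+25+21+25+13 = 222, so the proportions are 0.10811, 0.08559, 0.06306, 0.11261, 0.10811, 0.07207, 0.07207, 0.11261, 0.09459, 0.11261, 0.05856 (working shown to 5 dp, full precision carried).
D = 0.10811² + 0.08559² + 0.06306² + 0.11261² + 0.10811² + 0.07207² + 0.07207² + 0.11261² + 0.09459² + 0.11261² + 0.05856² = 0.01169 + 0.00732 + 0.00398 + 0.01268 + 0.01169 + 0.00519 + 0.00519 + 0.01268 + 0.00895 + 0.01268 + 0.00343 = 0.09549.
So 1 − D = 0.90451, i.e. 0.905 to 3 decimal places.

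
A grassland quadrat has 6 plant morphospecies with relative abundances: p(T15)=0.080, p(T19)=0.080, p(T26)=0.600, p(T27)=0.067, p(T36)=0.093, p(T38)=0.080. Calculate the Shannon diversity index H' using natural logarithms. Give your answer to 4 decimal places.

1.3147

Each pᵢ ln pᵢ term (working shown to 6 dp, full precision carried): 0.08×(-2.525729)=-0.202058, 0.08×(-2.525729)=-0.202058, 0.6×(-0.510826)=-0.306495, 0.067×(-2.703063)=-0.181105, 0.093×(-2.375156)=-0.220889, 0.08×(-2.525729)=-0.202058.
Sum = -1.314665, so H' = 1.3147.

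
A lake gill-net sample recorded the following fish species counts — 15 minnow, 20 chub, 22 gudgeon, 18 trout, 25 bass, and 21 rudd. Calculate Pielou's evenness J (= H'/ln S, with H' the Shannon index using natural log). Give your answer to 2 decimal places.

Total N = 15+20+22+18+25+21 = 121, so the proportions are 0.124, 0.1653, 0.1818, 0.1488, 0.2066, 0.1736 (working shown to 4 dp, full precision carried).
H' = −Σ pᵢ ln pᵢ = −((-0.2588) + (-0.2975) + (-0.3100) + (-0.2835) + (-0.3258) + (-0.3039)) = 1.7795.
With S = 6 species, ln S = 1.7918, so J = 1.7795/1.7918 = 0.9932, i.e. 0.99 to 2 decimal places.

0.99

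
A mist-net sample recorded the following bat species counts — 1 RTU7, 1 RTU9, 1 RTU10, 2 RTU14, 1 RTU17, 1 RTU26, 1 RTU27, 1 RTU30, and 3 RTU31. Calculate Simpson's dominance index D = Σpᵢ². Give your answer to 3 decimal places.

0.139

Total N = 1+1+1+2+1+1+1+1+3 = 12, so the proportions are 0.08333, 0.08333, 0.08333, 0.16667, 0.08333, 0.08333, 0.08333, 0.08333, 0.25 (working shown to 5 dp, full precision carried).
D = 0.08333² + 0.08333² + 0.08333² + 0.16667² + 0.08333² + 0.08333² + 0.08333² + 0.08333² + 0.25² = 0.00694 + 0.00694 + 0.00694 + 0.02778 + 0.00694 + 0.00694 + 0.00694 + 0.00694 + 0.06250 = 0.13889.
To 3 decimal places, D = 0.139.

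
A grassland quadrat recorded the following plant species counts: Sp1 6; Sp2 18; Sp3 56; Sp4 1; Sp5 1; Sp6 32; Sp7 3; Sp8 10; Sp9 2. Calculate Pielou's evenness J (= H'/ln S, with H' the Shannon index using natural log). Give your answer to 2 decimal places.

0.71

Total N = 6+18+56+1+1+32+3+10+2 = 129, so the proportions are 0.0465, 0.1395, 0.4341, 0.0078, 0.0078, 0.2481, 0.0233, 0.0775, 0.0155 (working shown to 4 dp, full precision carried).
H' = −Σ pᵢ ln pᵢ = −((-0.1427) + (-0.2748) + (-0.3622) + (-0.0377) + (-0.0377) + (-0.3458) + (-0.0875) + (-0.1982) + (-0.0646)) = 1.5512.
With S = 9 species, ln S = 2.1972, so J = 1.5512/2.1972 = 0.7060, i.e. 0.71 to 2 decimal places.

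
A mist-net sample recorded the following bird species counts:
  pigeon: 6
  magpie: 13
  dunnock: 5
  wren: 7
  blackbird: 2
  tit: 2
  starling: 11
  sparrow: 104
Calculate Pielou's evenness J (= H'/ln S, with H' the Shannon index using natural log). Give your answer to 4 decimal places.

0.5568

Total N = 6+13+5+7+2+2+11+104 = 150, so the proportions are 0.04, 0.086667, 0.033333, 0.046667, 0.013333, 0.013333, 0.073333, 0.693333 (working shown to 6 dp, full precision carried).
H' = −Σ pᵢ ln pᵢ = −((-0.128755) + (-0.211959) + (-0.113373) + (-0.143021) + (-0.057567) + (-0.057567) + (-0.191601) + (-0.253929)) = 1.157772.
With S = 8 species, ln S = 2.079442, so J = 1.157772/2.079442 = 0.556770, i.e. 0.5568 to 4 decimal places.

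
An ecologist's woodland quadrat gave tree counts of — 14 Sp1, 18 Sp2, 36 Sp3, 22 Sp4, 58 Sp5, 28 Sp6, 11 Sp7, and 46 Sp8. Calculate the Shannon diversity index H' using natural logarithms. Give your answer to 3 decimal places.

1.943

Total N = 14+18+36+22+58+28+11+46 = 233, so the proportions are 0.06009, 0.07725, 0.15451, 0.09442, 0.24893, 0.12017, 0.04721, 0.19742 (working shown to 5 dp, full precision carried).
Each pᵢ ln pᵢ term: 0.06009×(-2.81198)=-0.16896, 0.07725×(-2.56067)=-0.19782, 0.15451×(-1.86752)=-0.28854, 0.09442×(-2.36000)=-0.22283, 0.24893×(-1.39060)=-0.34616, 0.12017×(-2.11883)=-0.25462, 0.04721×(-3.05314)=-0.14414, 0.19742×(-1.62240)=-0.32030.
Sum = -1.94338, so H' = 1.943.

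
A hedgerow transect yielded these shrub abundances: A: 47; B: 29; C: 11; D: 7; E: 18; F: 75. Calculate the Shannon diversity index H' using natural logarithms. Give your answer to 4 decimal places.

1.5175

Total N = 47+29+11+7+18+75 = 187, so the proportions are 0.251337, 0.15508, 0.058824, 0.037433, 0.096257, 0.40107 (working shown to 6 dp, full precision carried).
Each pᵢ ln pᵢ term: 0.251337×(-1.380961)=-0.347086, 0.15508×(-1.863813)=-0.289040, 0.058824×(-2.833213)=-0.166660, 0.037433×(-3.285198)=-0.122975, 0.096257×(-2.340737)=-0.225312, 0.40107×(-0.913621)=-0.366425.
Sum = -1.517499, so H' = 1.5175.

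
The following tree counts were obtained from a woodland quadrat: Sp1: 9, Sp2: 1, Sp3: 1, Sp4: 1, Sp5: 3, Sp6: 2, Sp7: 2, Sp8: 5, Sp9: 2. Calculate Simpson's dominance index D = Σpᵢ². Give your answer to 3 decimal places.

0.192

Total N = 9+1+1+1+3+2+2+5+2 = 26, so the proportions are 0.34615, 0.03846, 0.03846, 0.03846, 0.11538, 0.07692, 0.07692, 0.19231, 0.07692 (working shown to 5 dp, full precision carried).
D = 0.34615² + 0.03846² + 0.03846² + 0.03846² + 0.11538² + 0.07692² + 0.07692² + 0.19231² + 0.07692² = 0.11982 + 0.00148 + 0.00148 + 0.00148 + 0.01331 + 0.00592 + 0.00592 + 0.03698 + 0.00592 = 0.19231.
To 3 decimal places, D = 0.192.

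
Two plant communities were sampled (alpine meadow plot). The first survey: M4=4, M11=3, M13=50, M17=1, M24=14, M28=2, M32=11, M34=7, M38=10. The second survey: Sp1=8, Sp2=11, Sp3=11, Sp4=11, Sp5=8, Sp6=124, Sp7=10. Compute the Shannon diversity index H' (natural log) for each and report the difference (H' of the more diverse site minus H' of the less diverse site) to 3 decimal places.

The first survey: N=102, proportions 0.03922, 0.02941, 0.4902, 0.0098, 0.13725, 0.01961, 0.10784, 0.06863, 0.09804, giving H' = 1.62694 (working shown to 5 dp, full precision carried).
The second survey: N=183, proportions 0.04372, 0.06011, 0.06011, 0.06011, 0.04372, 0.6776, 0.05464, giving H' = 1.20324.
Difference = |1.62694 − 1.20324| = 0.42370, i.e. 0.424 to 3 decimal places.

0.424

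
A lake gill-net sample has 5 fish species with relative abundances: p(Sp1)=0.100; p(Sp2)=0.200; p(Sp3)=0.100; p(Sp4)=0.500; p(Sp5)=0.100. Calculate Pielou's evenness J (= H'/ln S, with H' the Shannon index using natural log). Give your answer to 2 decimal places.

H' = −Σ pᵢ ln pᵢ = −((-0.2303) + (-0.3219) + (-0.2303) + (-0.3466) + (-0.2303)) = 1.3592 (working shown to 4 dp, full precision carried).
With S = 5 species, ln S = 1.6094, so J = 1.3592/1.6094 = 0.8445, i.e. 0.84 to 2 decimal places.

0.84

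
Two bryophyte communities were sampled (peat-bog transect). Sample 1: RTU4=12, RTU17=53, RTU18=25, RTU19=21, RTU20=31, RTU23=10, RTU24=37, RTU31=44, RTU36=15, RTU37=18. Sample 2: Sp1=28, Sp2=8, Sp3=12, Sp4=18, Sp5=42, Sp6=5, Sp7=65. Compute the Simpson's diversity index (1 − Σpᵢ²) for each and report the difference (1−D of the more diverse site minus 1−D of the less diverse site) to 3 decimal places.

Sample 1: N=266, proportions 0.045113, 0.199248, 0.093985, 0.078947, 0.116541, 0.037594, 0.139098, 0.165414, 0.056391, 0.067669, giving 1−D = 0.873735 (working shown to 6 dp, full precision carried).
Sample 2: N=178, proportions 0.157303, 0.044944, 0.067416, 0.101124, 0.235955, 0.02809, 0.365169, giving 1−D = 0.768653.
Difference = |0.873735 − 0.768653| = 0.105082, i.e. 0.105 to 3 decimal places.

0.105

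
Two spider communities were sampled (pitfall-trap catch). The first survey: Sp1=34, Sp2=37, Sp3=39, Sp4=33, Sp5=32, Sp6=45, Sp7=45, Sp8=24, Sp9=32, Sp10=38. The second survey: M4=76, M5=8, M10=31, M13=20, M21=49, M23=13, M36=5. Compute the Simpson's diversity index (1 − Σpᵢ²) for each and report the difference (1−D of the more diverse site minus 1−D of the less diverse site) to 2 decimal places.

0.14

The first survey: N=359, proportions 0.09471, 0.10306, 0.10864, 0.09192, 0.08914, 0.12535, 0.12535, 0.06685, 0.08914, 0.10585, giving 1−D = 0.89717 (working shown to 5 dp, full precision carried).
The second survey: N=202, proportions 0.37624, 0.0396, 0.15347, 0.09901, 0.24257, 0.06436, 0.02475, giving 1−D = 0.75993.
Difference = |0.89717 − 0.75993| = 0.13724, i.e. 0.14 to 2 decimal places.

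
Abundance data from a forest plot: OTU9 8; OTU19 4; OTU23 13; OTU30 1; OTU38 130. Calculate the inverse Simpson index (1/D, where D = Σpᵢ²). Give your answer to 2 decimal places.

Total N = 8+4+13+1+130 = 156, so the proportions are 0.05128, 0.02564, 0.08333, 0.00641, 0.83333 (working shown to 5 dp, full precision carried).
D = 0.05128² + 0.02564² + 0.08333² + 0.00641² + 0.83333² = 0.00263 + 0.00066 + 0.00694 + 0.00004 + 0.69444 = 0.70472.
So 1/D = 1.4190, i.e. 1.42 to 2 decimal places.

1.42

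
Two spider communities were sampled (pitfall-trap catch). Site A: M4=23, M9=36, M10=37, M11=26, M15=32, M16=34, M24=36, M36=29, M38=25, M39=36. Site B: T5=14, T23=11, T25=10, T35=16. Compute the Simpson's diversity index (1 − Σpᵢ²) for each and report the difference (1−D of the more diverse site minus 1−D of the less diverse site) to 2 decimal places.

0.16

Site A: N=314, proportions 0.0732, 0.1146, 0.1178, 0.0828, 0.1019, 0.1083, 0.1146, 0.0924, 0.0796, 0.1146, giving 1−D = 0.8975 (working shown to 4 dp, full precision carried).
Site B: N=51, proportions 0.2745, 0.2157, 0.1961, 0.3137, giving 1−D = 0.7413.
Difference = |0.8975 − 0.7413| = 0.1562, i.e. 0.16 to 2 decimal places.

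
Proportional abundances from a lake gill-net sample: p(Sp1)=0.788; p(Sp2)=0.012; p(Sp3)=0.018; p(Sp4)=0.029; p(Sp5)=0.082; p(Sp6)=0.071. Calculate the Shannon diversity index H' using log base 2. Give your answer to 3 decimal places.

Each pᵢ log₂ pᵢ term (working shown to 5 dp, full precision carried): 0.788×(-0.34373)=-0.27086, 0.012×(-6.38082)=-0.07657, 0.018×(-5.79586)=-0.10433, 0.029×(-5.10780)=-0.14813, 0.082×(-3.60823)=-0.29588, 0.071×(-3.81604)=-0.27094.
Sum = -1.16670, so H' = 1.167.

1.167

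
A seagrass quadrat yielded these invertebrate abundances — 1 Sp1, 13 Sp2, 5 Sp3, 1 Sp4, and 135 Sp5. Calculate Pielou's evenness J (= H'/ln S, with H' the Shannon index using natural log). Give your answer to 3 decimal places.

Total N = 1+13+5+1+135 = 155, so the proportions are 0.00645, 0.08387, 0.03226, 0.00645, 0.87097 (working shown to 5 dp, full precision carried).
H' = −Σ pᵢ ln pᵢ = −((-0.03254) + (-0.20787) + (-0.11077) + (-0.03254) + (-0.12032)) = 0.50405.
With S = 5 species, ln S = 1.60944, so J = 0.50405/1.60944 = 0.31318, i.e. 0.313 to 3 decimal places.

0.313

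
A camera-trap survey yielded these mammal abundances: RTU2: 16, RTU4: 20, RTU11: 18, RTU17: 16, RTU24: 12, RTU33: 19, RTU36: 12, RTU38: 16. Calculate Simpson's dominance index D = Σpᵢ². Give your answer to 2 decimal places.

Total N = 16+20+18+16+12+19+12+16 = 129, so the proportions are 0.124, 0.155, 0.1395, 0.124, 0.093, 0.1473, 0.093, 0.124 (working shown to 4 dp, full precision carried).
D = 0.124² + 0.155² + 0.1395² + 0.124² + 0.093² + 0.1473² + 0.093² + 0.124² = 0.0154 + 0.0240 + 0.0195 + 0.0154 + 0.0087 + 0.0217 + 0.0087 + 0.0154 = 0.1287.
To 2 decimal places, D = 0.13.

0.13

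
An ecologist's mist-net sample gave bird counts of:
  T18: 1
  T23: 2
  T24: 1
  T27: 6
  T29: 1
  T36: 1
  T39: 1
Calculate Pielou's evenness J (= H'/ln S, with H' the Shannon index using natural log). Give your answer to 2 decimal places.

0.84

Total N = 1+2+1+6+1+1+1 = 13, so the proportions are 0.0769, 0.1538, 0.0769, 0.4615, 0.0769, 0.0769, 0.0769 (working shown to 4 dp, full precision carried).
H' = −Σ pᵢ ln pᵢ = −((-0.1973) + (-0.2880) + (-0.1973) + (-0.3569) + (-0.1973) + (-0.1973) + (-0.1973)) = 1.6313.
With S = 7 species, ln S = 1.9459, so J = 1.6313/1.9459 = 0.8383, i.e. 0.84 to 2 decimal places.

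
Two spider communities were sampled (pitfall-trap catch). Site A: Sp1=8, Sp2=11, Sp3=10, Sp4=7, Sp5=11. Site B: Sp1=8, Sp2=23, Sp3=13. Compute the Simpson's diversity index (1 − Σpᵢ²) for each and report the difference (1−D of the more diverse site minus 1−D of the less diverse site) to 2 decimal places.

Site A: N=47, proportions 0.1702, 0.234, 0.2128, 0.1489, 0.234, giving 1−D = 0.7940 (working shown to 4 dp, full precision carried).
Site B: N=44, proportions 0.1818, 0.5227, 0.2955, giving 1−D = 0.6064.
Difference = |0.7940 − 0.6064| = 0.1876, i.e. 0.19 to 2 decimal places.

0.19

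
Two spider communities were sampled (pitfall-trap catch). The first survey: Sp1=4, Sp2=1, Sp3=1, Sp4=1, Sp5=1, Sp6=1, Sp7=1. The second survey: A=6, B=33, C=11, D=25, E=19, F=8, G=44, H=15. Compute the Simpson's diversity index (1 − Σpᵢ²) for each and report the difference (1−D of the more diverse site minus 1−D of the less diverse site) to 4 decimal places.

0.0481

The first survey: N=10, proportions 0.4, 0.1, 0.1, 0.1, 0.1, 0.1, 0.1, giving 1−D = 0.780000 (working shown to 6 dp, full precision carried).
The second survey: N=161, proportions 0.037267, 0.204969, 0.068323, 0.15528, 0.118012, 0.049689, 0.273292, 0.093168, giving 1−D = 0.828054.
Difference = |0.780000 − 0.828054| = 0.048054, i.e. 0.0481 to 4 decimal places.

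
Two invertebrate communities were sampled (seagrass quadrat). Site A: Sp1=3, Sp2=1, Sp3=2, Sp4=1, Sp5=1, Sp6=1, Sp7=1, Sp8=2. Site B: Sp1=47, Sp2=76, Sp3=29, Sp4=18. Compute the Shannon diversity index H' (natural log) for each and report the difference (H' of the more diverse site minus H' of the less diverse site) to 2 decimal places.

0.72

Site A: N=12, proportions 0.25, 0.0833, 0.1667, 0.0833, 0.0833, 0.0833, 0.0833, 0.1667, giving H' = 1.9792 (working shown to 4 dp, full precision carried).
Site B: N=170, proportions 0.2765, 0.4471, 0.1706, 0.1059, giving H' = 1.2548.
Difference = |1.9792 − 1.2548| = 0.7244, i.e. 0.72 to 2 decimal places.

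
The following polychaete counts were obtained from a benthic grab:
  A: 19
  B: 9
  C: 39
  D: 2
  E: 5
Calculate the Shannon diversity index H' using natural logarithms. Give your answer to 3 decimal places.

1.223

Total N = 19+9+39+2+5 = 74, so the proportions are 0.25676, 0.12162, 0.52703, 0.02703, 0.06757 (working shown to 5 dp, full precision carried).
Each pᵢ ln pᵢ term: 0.25676×(-1.35963)=-0.34909, 0.12162×(-2.10684)=-0.25624, 0.52703×(-0.64050)=-0.33756, 0.02703×(-3.61092)=-0.09759, 0.06757×(-2.69463)=-0.18207.
Sum = -1.22255, so H' = 1.223.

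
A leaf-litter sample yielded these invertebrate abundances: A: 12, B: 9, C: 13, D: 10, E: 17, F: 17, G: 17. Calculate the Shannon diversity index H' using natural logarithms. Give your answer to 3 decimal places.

Total N = 12+9+13+10+17+17+17 = 95, so the proportions are 0.12632, 0.09474, 0.13684, 0.10526, 0.17895, 0.17895, 0.17895 (working shown to 5 dp, full precision carried).
Each pᵢ ln pᵢ term: 0.12632×(-2.06897)=-0.26134, 0.09474×(-2.35665)=-0.22326, 0.13684×(-1.98893)=-0.27217, 0.10526×(-2.25129)=-0.23698, 0.17895×(-1.72066)=-0.30791, 0.17895×(-1.72066)=-0.30791, 0.17895×(-1.72066)=-0.30791.
Sum = -1.91748, so H' = 1.917.

1.917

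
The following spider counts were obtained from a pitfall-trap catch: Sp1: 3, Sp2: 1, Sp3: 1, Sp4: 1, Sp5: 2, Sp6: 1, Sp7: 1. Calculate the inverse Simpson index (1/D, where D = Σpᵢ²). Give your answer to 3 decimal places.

Total N = 3+1+1+1+2+1+1 = 10, so the proportions are 0.3, 0.1, 0.1, 0.1, 0.2, 0.1, 0.1 (working shown to 7 dp, full precision carried).
D = 0.3² + 0.1² + 0.1² + 0.1² + 0.2² + 0.1² + 0.1² = 0.0900000 + 0.0100000 + 0.0100000 + 0.0100000 + 0.0400000 + 0.0100000 + 0.0100000 = 0.1800000.
So 1/D = 5.55556, i.e. 5.556 to 3 decimal places.

5.556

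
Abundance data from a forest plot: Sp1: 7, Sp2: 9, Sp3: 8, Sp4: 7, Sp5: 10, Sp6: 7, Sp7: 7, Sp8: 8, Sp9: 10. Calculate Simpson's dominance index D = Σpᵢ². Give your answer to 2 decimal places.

0.11

Total N = 7+9+8+7+10+7+7+8+10 = 73, so the proportions are 0.0959, 0.1233, 0.1096, 0.0959, 0.137, 0.0959, 0.0959, 0.1096, 0.137 (working shown to 4 dp, full precision carried).
D = 0.0959² + 0.1233² + 0.1096² + 0.0959² + 0.137² + 0.0959² + 0.0959² + 0.1096² + 0.137² = 0.0092 + 0.0152 + 0.0120 + 0.0092 + 0.0188 + 0.0092 + 0.0092 + 0.0120 + 0.0188 = 0.1135.
To 2 decimal places, D = 0.11.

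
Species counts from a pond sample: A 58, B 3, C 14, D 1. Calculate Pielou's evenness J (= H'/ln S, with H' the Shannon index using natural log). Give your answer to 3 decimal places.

Total N = 58+3+14+1 = 76, so the proportions are 0.76316, 0.03947, 0.18421, 0.01316 (working shown to 5 dp, full precision carried).
H' = −Σ pᵢ ln pᵢ = −((-0.20627) + (-0.12758) + (-0.31162) + (-0.05698)) = 0.70247.
With S = 4 species, ln S = 1.38629, so J = 0.70247/1.38629 = 0.50672, i.e. 0.507 to 3 decimal places.

0.507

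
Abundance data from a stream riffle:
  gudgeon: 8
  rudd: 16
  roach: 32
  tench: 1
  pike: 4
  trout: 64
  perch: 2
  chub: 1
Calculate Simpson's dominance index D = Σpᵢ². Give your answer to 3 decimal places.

Total N = 8+16+32+1+4+64+2+1 = 128, so the proportions are 0.0625, 0.125, 0.25, 0.00781, 0.03125, 0.5, 0.01562, 0.00781 (working shown to 5 dp, full precision carried).
D = 0.0625² + 0.125² + 0.25² + 0.00781² + 0.03125² + 0.5² + 0.01562² + 0.00781² = 0.00391 + 0.01562 + 0.06250 + 0.00006 + 0.00098 + 0.25000 + 0.00024 + 0.00006 = 0.33337.
To 3 decimal places, D = 0.333.

0.333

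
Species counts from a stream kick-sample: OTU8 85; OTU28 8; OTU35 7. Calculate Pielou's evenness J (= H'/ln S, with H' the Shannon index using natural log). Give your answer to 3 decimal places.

0.479

Total N = 85+8+7 = 100, so the proportions are 0.85, 0.08, 0.07 (working shown to 5 dp, full precision carried).
H' = −Σ pᵢ ln pᵢ = −((-0.13814) + (-0.20206) + (-0.18615)) = 0.52635.
With S = 3 species, ln S = 1.09861, so J = 0.52635/1.09861 = 0.47910, i.e. 0.479 to 3 decimal places.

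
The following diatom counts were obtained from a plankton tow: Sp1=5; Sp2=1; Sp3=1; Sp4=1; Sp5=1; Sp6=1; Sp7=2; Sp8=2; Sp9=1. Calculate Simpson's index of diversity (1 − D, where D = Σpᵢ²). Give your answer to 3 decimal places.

0.827

Total N = 5+1+1+1+1+1+2+2+1 = 15, so the proportions are 0.33333, 0.06667, 0.06667, 0.06667, 0.06667, 0.06667, 0.13333, 0.13333, 0.06667 (working shown to 5 dp, full precision carried).
D = 0.33333² + 0.06667² + 0.06667² + 0.06667² + 0.06667² + 0.06667² + 0.13333² + 0.13333² + 0.06667² = 0.11111 + 0.00444 + 0.00444 + 0.00444 + 0.00444 + 0.00444 + 0.01778 + 0.01778 + 0.00444 = 0.17333.
So 1 − D = 0.82667, i.e. 0.827 to 3 decimal places.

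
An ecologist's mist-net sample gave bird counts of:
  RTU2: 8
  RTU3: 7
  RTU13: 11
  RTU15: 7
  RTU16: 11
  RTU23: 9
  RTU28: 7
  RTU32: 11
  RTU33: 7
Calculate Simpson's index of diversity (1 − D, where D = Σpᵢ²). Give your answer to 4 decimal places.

0.8843

Total N = 8+7+11+7+11+9+7+11+7 = 78, so the proportions are 0.102564, 0.089744, 0.141026, 0.089744, 0.141026, 0.115385, 0.089744, 0.141026, 0.089744 (working shown to 6 dp, full precision carried).
D = 0.102564² + 0.089744² + 0.141026² + 0.089744² + 0.141026² + 0.115385² + 0.089744² + 0.141026² + 0.089744² = 0.010519 + 0.008054 + 0.019888 + 0.008054 + 0.019888 + 0.013314 + 0.008054 + 0.019888 + 0.008054 = 0.115713.
So 1 − D = 0.884287, i.e. 0.8843 to 4 decimal places.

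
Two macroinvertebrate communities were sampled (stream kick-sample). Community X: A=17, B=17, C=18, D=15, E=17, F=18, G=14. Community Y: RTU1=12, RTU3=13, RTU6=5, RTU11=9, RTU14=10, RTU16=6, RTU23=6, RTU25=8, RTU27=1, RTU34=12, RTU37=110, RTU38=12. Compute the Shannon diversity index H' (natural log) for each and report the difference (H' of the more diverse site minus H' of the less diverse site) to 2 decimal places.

0.20

Community X: N=116, proportions 0.1466, 0.1466, 0.1552, 0.1293, 0.1466, 0.1552, 0.1207, giving H' = 1.9423 (working shown to 4 dp, full precision carried).
Community Y: N=204, proportions 0.0588, 0.0637, 0.0245, 0.0441, 0.049, 0.0294, 0.0294, 0.0392, 0.0049, 0.0588, 0.5392, 0.0588, giving H' = 1.7454.
Difference = |1.9423 − 1.7454| = 0.1969, i.e. 0.20 to 2 decimal places.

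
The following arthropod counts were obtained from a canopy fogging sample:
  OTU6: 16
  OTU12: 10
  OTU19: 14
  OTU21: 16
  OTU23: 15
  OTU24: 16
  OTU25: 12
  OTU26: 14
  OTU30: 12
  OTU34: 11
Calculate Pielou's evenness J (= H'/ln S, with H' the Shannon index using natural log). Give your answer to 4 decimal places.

0.9947

Total N = 16+10+14+16+15+16+12+14+12+11 = 136, so the proportions are 0.117647, 0.073529, 0.102941, 0.117647, 0.110294, 0.117647, 0.088235, 0.102941, 0.088235, 0.080882 (working shown to 6 dp, full precision carried).
H' = −Σ pᵢ ln pᵢ = −((-0.251772) + (-0.191917) + (-0.234047) + (-0.251772) + (-0.243155) + (-0.251772) + (-0.214213) + (-0.234047) + (-0.214213) + (-0.203400)) = 2.290309.
With S = 10 species, ln S = 2.302585, so J = 2.290309/2.302585 = 0.994668, i.e. 0.9947 to 4 decimal places.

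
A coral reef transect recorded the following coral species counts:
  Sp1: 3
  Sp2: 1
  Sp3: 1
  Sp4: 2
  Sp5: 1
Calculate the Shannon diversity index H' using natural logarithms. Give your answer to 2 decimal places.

Total N = 3+1+1+2+1 = 8, so the proportions are 0.375, 0.125, 0.125, 0.25, 0.125 (working shown to 4 dp, full precision carried).
Each pᵢ ln pᵢ term: 0.375×(-0.9808)=-0.3678, 0.125×(-2.0794)=-0.2599, 0.125×(-2.0794)=-0.2599, 0.25×(-1.3863)=-0.3466, 0.125×(-2.0794)=-0.2599.
Sum = -1.4942, so H' = 1.49.

1.49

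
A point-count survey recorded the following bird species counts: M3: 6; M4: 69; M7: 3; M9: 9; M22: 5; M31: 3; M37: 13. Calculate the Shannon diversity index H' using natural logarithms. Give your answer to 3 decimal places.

1.250

Total N = 6+69+3+9+5+3+13 = 108, so the proportions are 0.05556, 0.63889, 0.02778, 0.08333, 0.0463, 0.02778, 0.12037 (working shown to 5 dp, full precision carried).
Each pᵢ ln pᵢ term: 0.05556×(-2.89037)=-0.16058, 0.63889×(-0.44802)=-0.28624, 0.02778×(-3.58352)=-0.09954, 0.08333×(-2.48491)=-0.20708, 0.0463×(-3.07269)=-0.14225, 0.02778×(-3.58352)=-0.09954, 0.12037×(-2.11718)=-0.25485.
Sum = -1.25007, so H' = 1.250.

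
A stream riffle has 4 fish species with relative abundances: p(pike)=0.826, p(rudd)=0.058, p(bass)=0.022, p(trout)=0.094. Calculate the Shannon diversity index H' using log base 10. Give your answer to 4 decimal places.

0.2733

Each pᵢ log₁₀ pᵢ term (working shown to 6 dp, full precision carried): 0.826×(-0.083020)=-0.068574, 0.058×(-1.236572)=-0.071721, 0.022×(-1.657577)=-0.036467, 0.094×(-1.026872)=-0.096526.
Sum = -0.273288, so H' = 0.2733.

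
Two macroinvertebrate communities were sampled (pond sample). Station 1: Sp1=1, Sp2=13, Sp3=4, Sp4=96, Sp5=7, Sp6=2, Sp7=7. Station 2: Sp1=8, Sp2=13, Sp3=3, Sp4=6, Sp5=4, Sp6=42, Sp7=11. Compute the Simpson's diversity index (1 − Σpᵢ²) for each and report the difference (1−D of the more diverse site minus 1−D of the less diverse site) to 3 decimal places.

Station 1: N=130, proportions 0.007692, 0.1, 0.030769, 0.738462, 0.053846, 0.015385, 0.053846, giving 1−D = 0.437633 (working shown to 6 dp, full precision carried).
Station 2: N=87, proportions 0.091954, 0.149425, 0.034483, 0.068966, 0.045977, 0.482759, 0.126437, giving 1−D = 0.712115.
Difference = |0.437633 − 0.712115| = 0.274482, i.e. 0.274 to 3 decimal places.

0.274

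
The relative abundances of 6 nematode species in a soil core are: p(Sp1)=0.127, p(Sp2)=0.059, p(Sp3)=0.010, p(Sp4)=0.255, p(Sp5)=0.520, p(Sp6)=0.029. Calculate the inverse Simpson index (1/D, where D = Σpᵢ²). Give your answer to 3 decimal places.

D = 0.127² + 0.059² + 0.01² + 0.255² + 0.52² + 0.029² = 0.016129 + 0.003481 + 0.000100 + 0.065025 + 0.270400 + 0.000841 = 0.355976 (working shown to 6 dp, full precision carried).
So 1/D = 2.80918, i.e. 2.809 to 3 decimal places.

2.809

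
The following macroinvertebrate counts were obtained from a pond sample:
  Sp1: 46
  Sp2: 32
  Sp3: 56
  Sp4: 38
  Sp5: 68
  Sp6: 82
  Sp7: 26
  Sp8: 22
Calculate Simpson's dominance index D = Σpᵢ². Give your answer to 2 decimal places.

0.15

Total N = 46+32+56+38+68+82+26+22 = 370, so the proportions are 0.1243, 0.0865, 0.1514, 0.1027, 0.1838, 0.2216, 0.0703, 0.0595 (working shown to 4 dp, full precision carried).
D = 0.1243² + 0.0865² + 0.1514² + 0.1027² + 0.1838² + 0.2216² + 0.0703² + 0.0595² = 0.0155 + 0.0075 + 0.0229 + 0.0105 + 0.0338 + 0.0491 + 0.0049 + 0.0035 = 0.1478.
To 2 decimal places, D = 0.15.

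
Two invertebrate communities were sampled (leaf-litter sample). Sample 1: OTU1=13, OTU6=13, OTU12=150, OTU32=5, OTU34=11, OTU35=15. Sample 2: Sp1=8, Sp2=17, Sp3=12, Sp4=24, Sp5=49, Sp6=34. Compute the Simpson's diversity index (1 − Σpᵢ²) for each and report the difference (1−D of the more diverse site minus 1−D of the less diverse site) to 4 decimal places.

Sample 1: N=207, proportions 0.062802, 0.062802, 0.724638, 0.024155, 0.05314, 0.072464, giving 1−D = 0.458354 (working shown to 6 dp, full precision carried).
Sample 2: N=144, proportions 0.055556, 0.118056, 0.083333, 0.166667, 0.340278, 0.236111, giving 1−D = 0.776717.
Difference = |0.458354 − 0.776717| = 0.318363, i.e. 0.3184 to 4 decimal places.

0.3184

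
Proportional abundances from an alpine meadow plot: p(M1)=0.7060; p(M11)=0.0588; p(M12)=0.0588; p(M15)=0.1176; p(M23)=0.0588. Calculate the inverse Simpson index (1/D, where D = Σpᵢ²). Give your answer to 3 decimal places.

1.913

D = 0.706² + 0.0588² + 0.0588² + 0.1176² + 0.0588² = 0.498436 + 0.003457 + 0.003457 + 0.013830 + 0.003457 = 0.522638 (working shown to 6 dp, full precision carried).
So 1/D = 1.91337, i.e. 1.913 to 3 decimal places.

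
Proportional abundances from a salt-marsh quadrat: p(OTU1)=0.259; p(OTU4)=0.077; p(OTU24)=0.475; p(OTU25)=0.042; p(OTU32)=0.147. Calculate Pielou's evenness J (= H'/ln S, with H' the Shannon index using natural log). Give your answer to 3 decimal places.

0.818

H' = −Σ pᵢ ln pᵢ = −((-0.34989) + (-0.19742) + (-0.35361) + (-0.13314) + (-0.28185)) = 1.31591 (working shown to 5 dp, full precision carried).
With S = 5 species, ln S = 1.60944, so J = 1.31591/1.60944 = 0.81762, i.e. 0.818 to 3 decimal places.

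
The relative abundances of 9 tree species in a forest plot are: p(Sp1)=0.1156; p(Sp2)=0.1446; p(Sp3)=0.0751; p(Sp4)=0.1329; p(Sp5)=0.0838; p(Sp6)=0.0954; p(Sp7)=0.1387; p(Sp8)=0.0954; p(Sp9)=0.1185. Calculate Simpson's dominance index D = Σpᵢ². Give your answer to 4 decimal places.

D = 0.1156² + 0.1446² + 0.0751² + 0.1329² + 0.0838² + 0.0954² + 0.1387² + 0.0954² + 0.1185² = 0.013363 + 0.020909 + 0.005640 + 0.017662 + 0.007022 + 0.009101 + 0.019238 + 0.009101 + 0.014042 = 0.116080 (working shown to 6 dp, full precision carried).
To 4 decimal places, D = 0.1161.

0.1161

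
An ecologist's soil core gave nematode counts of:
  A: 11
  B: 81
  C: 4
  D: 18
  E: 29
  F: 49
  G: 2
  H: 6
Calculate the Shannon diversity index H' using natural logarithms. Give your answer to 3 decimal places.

Total N = 11+81+4+18+29+49+2+6 = 200, so the proportions are 0.055, 0.405, 0.02, 0.09, 0.145, 0.245, 0.01, 0.03 (working shown to 5 dp, full precision carried).
Each pᵢ ln pᵢ term: 0.055×(-2.90042)=-0.15952, 0.405×(-0.90387)=-0.36607, 0.02×(-3.91202)=-0.07824, 0.09×(-2.40795)=-0.21672, 0.145×(-1.93102)=-0.28000, 0.245×(-1.40650)=-0.34459, 0.01×(-4.60517)=-0.04605, 0.03×(-3.50656)=-0.10520.
Sum = -1.59638, so H' = 1.596.

1.596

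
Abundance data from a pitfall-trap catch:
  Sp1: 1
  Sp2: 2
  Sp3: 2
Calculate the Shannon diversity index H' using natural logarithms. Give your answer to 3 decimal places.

Total N = 1+2+2 = 5, so the proportions are 0.2, 0.4, 0.4 (working shown to 5 dp, full precision carried).
Each pᵢ ln pᵢ term: 0.2×(-1.60944)=-0.32189, 0.4×(-0.91629)=-0.36652, 0.4×(-0.91629)=-0.36652.
Sum = -1.05492, so H' = 1.055.

1.055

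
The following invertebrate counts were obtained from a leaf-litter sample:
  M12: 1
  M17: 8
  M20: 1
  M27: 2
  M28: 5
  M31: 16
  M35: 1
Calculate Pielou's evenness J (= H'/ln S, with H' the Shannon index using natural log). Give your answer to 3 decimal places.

0.748

Total N = 1+8+1+2+5+16+1 = 34, so the proportions are 0.02941, 0.23529, 0.02941, 0.05882, 0.14706, 0.47059, 0.02941 (working shown to 5 dp, full precision carried).
H' = −Σ pᵢ ln pᵢ = −((-0.10372) + (-0.34045) + (-0.10372) + (-0.16666) + (-0.28190) + (-0.35472) + (-0.10372)) = 1.45488.
With S = 7 species, ln S = 1.94591, so J = 1.45488/1.94591 = 0.74766, i.e. 0.748 to 3 decimal places.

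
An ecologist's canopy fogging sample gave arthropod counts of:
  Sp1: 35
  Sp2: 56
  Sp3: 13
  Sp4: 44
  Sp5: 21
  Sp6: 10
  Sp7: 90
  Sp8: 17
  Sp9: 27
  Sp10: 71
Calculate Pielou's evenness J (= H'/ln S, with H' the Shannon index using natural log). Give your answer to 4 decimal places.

0.9088

Total N = 35+56+13+44+21+10+90+17+27+71 = 384, so the proportions are 0.091146, 0.145833, 0.033854, 0.114583, 0.054688, 0.026042, 0.234375, 0.044271, 0.070312, 0.184896 (working shown to 6 dp, full precision carried).
H' = −Σ pᵢ ln pᵢ = −((-0.218321) + (-0.280772) + (-0.114620) + (-0.248239) + (-0.158928) + (-0.095001) + (-0.340039) + (-0.138011) + (-0.186666) + (-0.312097)) = 2.092695.
With S = 10 species, ln S = 2.302585, so J = 2.092695/2.302585 = 0.908846, i.e. 0.9088 to 4 decimal places.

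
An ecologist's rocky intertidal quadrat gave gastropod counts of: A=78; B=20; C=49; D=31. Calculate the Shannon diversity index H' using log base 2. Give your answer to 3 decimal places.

1.827

Total N = 78+20+49+31 = 178, so the proportions are 0.4382, 0.11236, 0.27528, 0.17416 (working shown to 5 dp, full precision carried).
Each pᵢ log₂ pᵢ term: 0.4382×(-1.19033)=-0.52161, 0.11236×(-3.15381)=-0.35436, 0.27528×(-1.86102)=-0.51230, 0.17416×(-2.52154)=-0.43914.
Sum = -1.82741, so H' = 1.827.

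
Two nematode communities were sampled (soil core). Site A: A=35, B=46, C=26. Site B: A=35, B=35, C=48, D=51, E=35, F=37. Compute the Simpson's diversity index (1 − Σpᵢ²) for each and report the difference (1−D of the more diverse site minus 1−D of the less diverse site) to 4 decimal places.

Site A: N=107, proportions 0.327103, 0.429907, 0.242991, giving 1−D = 0.649140 (working shown to 6 dp, full precision carried).
Site B: N=241, proportions 0.145228, 0.145228, 0.19917, 0.211618, 0.145228, 0.153527, giving 1−D = 0.828705.
Difference = |0.649140 − 0.828705| = 0.179565, i.e. 0.1796 to 4 decimal places.

0.1796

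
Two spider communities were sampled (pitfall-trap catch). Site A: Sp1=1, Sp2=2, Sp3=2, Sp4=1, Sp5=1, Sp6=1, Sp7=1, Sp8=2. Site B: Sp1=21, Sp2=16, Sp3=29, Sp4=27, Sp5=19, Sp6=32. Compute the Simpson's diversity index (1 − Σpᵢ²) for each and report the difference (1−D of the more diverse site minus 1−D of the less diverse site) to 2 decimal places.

0.04

Site A: N=11, proportions 0.0909, 0.1818, 0.1818, 0.0909, 0.0909, 0.0909, 0.0909, 0.1818, giving 1−D = 0.8595 (working shown to 4 dp, full precision carried).
Site B: N=144, proportions 0.1458, 0.1111, 0.2014, 0.1875, 0.1319, 0.2222, giving 1−D = 0.8239.
Difference = |0.8595 − 0.8239| = 0.0356, i.e. 0.04 to 2 decimal places.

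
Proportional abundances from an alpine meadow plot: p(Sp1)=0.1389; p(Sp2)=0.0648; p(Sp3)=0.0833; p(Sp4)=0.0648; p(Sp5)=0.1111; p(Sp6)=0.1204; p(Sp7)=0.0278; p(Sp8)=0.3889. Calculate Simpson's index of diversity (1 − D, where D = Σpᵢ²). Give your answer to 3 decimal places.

0.787

D = 0.1389² + 0.0648² + 0.0833² + 0.0648² + 0.1111² + 0.1204² + 0.0278² + 0.3889² = 0.01929 + 0.00420 + 0.00694 + 0.00420 + 0.01234 + 0.01450 + 0.00077 + 0.15124 = 0.21349 (working shown to 5 dp, full precision carried).
So 1 − D = 0.78651, i.e. 0.787 to 3 decimal places.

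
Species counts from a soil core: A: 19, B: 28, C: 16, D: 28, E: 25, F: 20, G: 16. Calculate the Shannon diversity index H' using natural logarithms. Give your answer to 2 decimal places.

Total N = 19+28+16+28+25+20+16 = 152, so the proportions are 0.125, 0.1842, 0.1053, 0.1842, 0.1645, 0.1316, 0.1053 (working shown to 4 dp, full precision carried).
Each pᵢ ln pᵢ term: 0.125×(-2.0794)=-0.2599, 0.1842×(-1.6917)=-0.3116, 0.1053×(-2.2513)=-0.2370, 0.1842×(-1.6917)=-0.3116, 0.1645×(-1.8050)=-0.2969, 0.1316×(-2.0281)=-0.2669, 0.1053×(-2.2513)=-0.2370.
Sum = -1.9209, so H' = 1.92.

1.92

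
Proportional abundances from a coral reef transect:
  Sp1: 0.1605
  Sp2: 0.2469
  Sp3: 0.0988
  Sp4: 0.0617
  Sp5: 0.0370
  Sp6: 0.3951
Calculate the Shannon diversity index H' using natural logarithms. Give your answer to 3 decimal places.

1.528

Each pᵢ ln pᵢ term (working shown to 5 dp, full precision carried): 0.1605×(-1.82946)=-0.29363, 0.2469×(-1.39877)=-0.34536, 0.0988×(-2.31466)=-0.22869, 0.0617×(-2.78547)=-0.17186, 0.037×(-3.29684)=-0.12198, 0.3951×(-0.92862)=-0.36690.
Sum = -1.52842, so H' = 1.528.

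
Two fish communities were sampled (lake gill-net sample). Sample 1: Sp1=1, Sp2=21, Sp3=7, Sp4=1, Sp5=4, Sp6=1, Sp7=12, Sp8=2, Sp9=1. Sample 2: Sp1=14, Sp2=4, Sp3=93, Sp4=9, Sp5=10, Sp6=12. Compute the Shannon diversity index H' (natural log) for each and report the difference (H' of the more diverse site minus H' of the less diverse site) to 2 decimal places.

Sample 1: N=50, proportions 0.02, 0.42, 0.14, 0.02, 0.08, 0.02, 0.24, 0.04, 0.02, giving H' = 1.62589 (working shown to 5 dp, full precision carried).
Sample 2: N=142, proportions 0.09859, 0.02817, 0.65493, 0.06338, 0.07042, 0.08451, giving H' = 1.17665.
Difference = |1.62589 − 1.17665| = 0.44924, i.e. 0.45 to 2 decimal places.

0.45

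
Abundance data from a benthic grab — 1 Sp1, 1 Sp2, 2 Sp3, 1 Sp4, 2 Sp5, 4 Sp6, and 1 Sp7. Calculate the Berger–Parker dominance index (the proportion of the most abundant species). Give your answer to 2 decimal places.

0.33

Total N = 1+1+2+1+2+4+1 = 12, so the proportions are 0.0833, 0.0833, 0.1667, 0.0833, 0.1667, 0.3333, 0.0833 (working shown to 4 dp, full precision carried).
The largest proportion is 0.3333, i.e. d = 0.33 to 2 decimal places.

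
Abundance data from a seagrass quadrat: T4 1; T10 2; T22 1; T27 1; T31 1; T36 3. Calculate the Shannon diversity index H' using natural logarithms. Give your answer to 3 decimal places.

Total N = 1+2+1+1+1+3 = 9, so the proportions are 0.11111, 0.22222, 0.11111, 0.11111, 0.11111, 0.33333 (working shown to 5 dp, full precision carried).
Each pᵢ ln pᵢ term: 0.11111×(-2.19722)=-0.24414, 0.22222×(-1.50408)=-0.33424, 0.11111×(-2.19722)=-0.24414, 0.11111×(-2.19722)=-0.24414, 0.11111×(-2.19722)=-0.24414, 0.33333×(-1.09861)=-0.36620.
Sum = -1.67699, so H' = 1.677.

1.677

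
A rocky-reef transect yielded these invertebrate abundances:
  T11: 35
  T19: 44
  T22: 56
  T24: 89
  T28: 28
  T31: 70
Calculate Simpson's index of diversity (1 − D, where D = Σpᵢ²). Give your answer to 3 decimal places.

Total N = 35+44+56+89+28+70 = 322, so the proportions are 0.1087, 0.13665, 0.17391, 0.2764, 0.08696, 0.21739 (working shown to 5 dp, full precision carried).
D = 0.1087² + 0.13665² + 0.17391² + 0.2764² + 0.08696² + 0.21739² = 0.01181 + 0.01867 + 0.03025 + 0.07640 + 0.00756 + 0.04726 = 0.19195.
So 1 − D = 0.80805, i.e. 0.808 to 3 decimal places.

0.808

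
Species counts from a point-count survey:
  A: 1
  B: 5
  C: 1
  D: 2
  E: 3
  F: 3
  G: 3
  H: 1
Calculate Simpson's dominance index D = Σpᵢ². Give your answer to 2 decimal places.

Total N = 1+5+1+2+3+3+3+1 = 19, so the proportions are 0.0526, 0.2632, 0.0526, 0.1053, 0.1579, 0.1579, 0.1579, 0.0526 (working shown to 4 dp, full precision carried).
D = 0.0526² + 0.2632² + 0.0526² + 0.1053² + 0.1579² + 0.1579² + 0.1579² + 0.0526² = 0.0028 + 0.0693 + 0.0028 + 0.0111 + 0.0249 + 0.0249 + 0.0249 + 0.0028 = 0.1634.
To 2 decimal places, D = 0.16.

0.16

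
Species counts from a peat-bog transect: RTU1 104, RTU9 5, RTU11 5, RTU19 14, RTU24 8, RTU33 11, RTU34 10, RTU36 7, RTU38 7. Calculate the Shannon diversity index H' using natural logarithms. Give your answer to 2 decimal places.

1.46

Total N = 104+5+5+14+8+11+10+7+7 = 171, so the proportions are 0.6082, 0.0292, 0.0292, 0.0819, 0.0468, 0.0643, 0.0585, 0.0409, 0.0409 (working shown to 4 dp, full precision carried).
Each pᵢ ln pᵢ term: 0.6082×(-0.4973)=-0.3024, 0.0292×(-3.5322)=-0.1033, 0.0292×(-3.5322)=-0.1033, 0.0819×(-2.5026)=-0.2049, 0.0468×(-3.0622)=-0.1433, 0.0643×(-2.7438)=-0.1765, 0.0585×(-2.8391)=-0.1660, 0.0409×(-3.1958)=-0.1308, 0.0409×(-3.1958)=-0.1308.
Sum = -1.4613, so H' = 1.46.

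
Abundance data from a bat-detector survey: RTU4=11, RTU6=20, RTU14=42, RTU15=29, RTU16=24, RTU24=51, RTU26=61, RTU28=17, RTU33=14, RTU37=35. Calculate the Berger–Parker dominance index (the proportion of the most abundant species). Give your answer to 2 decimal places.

0.20

Total N = 11+20+42+29+24+51+61+17+14+35 = 304, so the proportions are 0.0362, 0.0658, 0.1382, 0.0954, 0.0789, 0.1678, 0.2007, 0.0559, 0.0461, 0.1151 (working shown to 4 dp, full precision carried).
The largest proportion is 0.2007, i.e. d = 0.20 to 2 decimal places.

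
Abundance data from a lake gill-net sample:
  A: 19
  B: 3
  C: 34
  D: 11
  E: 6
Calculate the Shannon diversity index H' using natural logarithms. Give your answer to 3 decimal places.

1.328

Total N = 19+3+34+11+6 = 73, so the proportions are 0.26027, 0.0411, 0.46575, 0.15068, 0.08219 (working shown to 5 dp, full precision carried).
Each pᵢ ln pᵢ term: 0.26027×(-1.34602)=-0.35033, 0.0411×(-3.19185)=-0.13117, 0.46575×(-0.76410)=-0.35588, 0.15068×(-1.89256)=-0.28518, 0.08219×(-2.49870)=-0.20537.
Sum = -1.32794, so H' = 1.328.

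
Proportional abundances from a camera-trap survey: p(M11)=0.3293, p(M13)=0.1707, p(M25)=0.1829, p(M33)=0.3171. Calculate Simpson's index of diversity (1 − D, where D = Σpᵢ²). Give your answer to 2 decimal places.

0.73

D = 0.3293² + 0.1707² + 0.1829² + 0.3171² = 0.1084 + 0.0291 + 0.0335 + 0.1006 = 0.2716 (working shown to 4 dp, full precision carried).
So 1 − D = 0.7284, i.e. 0.73 to 2 decimal places.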